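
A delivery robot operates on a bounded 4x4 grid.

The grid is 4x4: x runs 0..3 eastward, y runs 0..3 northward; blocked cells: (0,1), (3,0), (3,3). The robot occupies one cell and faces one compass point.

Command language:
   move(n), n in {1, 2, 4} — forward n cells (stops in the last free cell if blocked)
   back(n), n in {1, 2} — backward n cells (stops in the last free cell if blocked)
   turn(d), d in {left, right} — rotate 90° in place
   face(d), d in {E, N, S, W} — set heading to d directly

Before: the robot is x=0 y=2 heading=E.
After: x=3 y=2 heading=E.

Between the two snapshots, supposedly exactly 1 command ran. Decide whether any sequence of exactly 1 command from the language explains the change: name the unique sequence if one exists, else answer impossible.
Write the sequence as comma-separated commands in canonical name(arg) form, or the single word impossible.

key: still facing E — the one step turns nothing
begin: x=0 y=2 heading=E
[1] after move(4): x=3 y=2 heading=E
uniquely the one of 11 1-step routes that fits.

move(4)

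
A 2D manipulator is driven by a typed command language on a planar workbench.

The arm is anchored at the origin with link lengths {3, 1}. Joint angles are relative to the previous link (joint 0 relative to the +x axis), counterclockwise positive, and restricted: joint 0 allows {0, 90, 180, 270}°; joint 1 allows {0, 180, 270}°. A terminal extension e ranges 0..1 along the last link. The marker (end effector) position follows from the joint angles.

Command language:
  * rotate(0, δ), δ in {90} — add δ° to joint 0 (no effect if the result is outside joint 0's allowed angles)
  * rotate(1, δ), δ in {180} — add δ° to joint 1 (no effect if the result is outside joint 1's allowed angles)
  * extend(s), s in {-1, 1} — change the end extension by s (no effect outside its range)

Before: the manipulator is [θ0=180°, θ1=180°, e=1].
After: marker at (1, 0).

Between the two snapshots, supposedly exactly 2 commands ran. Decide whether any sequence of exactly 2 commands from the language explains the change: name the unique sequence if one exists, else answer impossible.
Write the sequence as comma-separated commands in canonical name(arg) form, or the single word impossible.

rotate(0, 90), rotate(0, 90)

start: [θ0=180°, θ1=180°, e=1]
1. rotate(0, 90) → [θ0=270°, θ1=180°, e=1]
2. rotate(0, 90) → [θ0=0°, θ1=180°, e=1]
no rival 2-sequence matches.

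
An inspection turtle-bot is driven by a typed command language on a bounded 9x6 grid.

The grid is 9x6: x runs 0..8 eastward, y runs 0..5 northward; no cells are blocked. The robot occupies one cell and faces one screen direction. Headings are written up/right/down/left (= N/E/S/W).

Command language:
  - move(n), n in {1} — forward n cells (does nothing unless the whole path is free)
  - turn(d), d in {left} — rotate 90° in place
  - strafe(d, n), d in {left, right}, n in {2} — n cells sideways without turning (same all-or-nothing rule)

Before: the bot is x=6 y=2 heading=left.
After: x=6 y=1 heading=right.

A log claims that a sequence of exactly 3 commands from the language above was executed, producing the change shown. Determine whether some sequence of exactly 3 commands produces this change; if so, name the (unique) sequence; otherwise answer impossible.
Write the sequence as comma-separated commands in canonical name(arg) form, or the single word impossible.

key: cell and facing (now E) both changed — the 3 commands mix motion and turning
from: x=6 y=2 heading=left
t=1 turn(left) ⇒ x=6 y=2 heading=down
t=2 move(1) ⇒ x=6 y=1 heading=down
t=3 turn(left) ⇒ x=6 y=1 heading=right
all 64 alternatives checked — unique.

turn(left), move(1), turn(left)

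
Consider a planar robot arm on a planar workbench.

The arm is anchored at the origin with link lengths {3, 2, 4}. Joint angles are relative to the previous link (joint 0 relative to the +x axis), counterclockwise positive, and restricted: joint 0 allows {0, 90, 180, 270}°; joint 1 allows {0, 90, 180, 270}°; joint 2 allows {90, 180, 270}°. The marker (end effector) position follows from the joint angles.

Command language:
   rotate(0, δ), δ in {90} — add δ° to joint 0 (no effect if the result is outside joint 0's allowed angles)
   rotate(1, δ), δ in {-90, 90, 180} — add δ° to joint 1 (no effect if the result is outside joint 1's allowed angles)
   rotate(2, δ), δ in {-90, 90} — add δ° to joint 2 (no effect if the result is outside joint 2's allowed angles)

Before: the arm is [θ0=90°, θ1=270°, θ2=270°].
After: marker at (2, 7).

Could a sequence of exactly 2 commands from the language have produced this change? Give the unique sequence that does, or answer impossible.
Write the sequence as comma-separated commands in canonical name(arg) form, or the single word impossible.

rotate(2, -90), rotate(2, -90)

begin: [θ0=90°, θ1=270°, θ2=270°]
step 1 (rotate(2, -90)): [θ0=90°, θ1=270°, θ2=180°]
step 2 (rotate(2, -90)): [θ0=90°, θ1=270°, θ2=90°]
no rival 2-sequence matches.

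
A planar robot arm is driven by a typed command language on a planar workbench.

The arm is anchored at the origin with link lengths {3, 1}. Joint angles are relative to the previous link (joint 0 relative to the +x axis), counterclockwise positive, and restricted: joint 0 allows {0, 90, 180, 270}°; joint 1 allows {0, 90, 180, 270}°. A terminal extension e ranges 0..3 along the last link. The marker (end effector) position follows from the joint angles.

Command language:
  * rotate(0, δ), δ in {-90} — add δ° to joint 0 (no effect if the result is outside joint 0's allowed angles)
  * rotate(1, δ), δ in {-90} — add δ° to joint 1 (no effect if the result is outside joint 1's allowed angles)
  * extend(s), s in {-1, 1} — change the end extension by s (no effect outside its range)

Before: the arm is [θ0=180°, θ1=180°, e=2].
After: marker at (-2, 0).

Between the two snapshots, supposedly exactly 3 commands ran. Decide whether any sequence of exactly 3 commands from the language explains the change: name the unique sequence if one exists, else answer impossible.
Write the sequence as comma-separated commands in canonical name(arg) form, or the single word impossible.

extend(-1), extend(-1), extend(-1)

initial: [θ0=180°, θ1=180°, e=2]
1. extend(-1) → [θ0=180°, θ1=180°, e=1]
2. extend(-1) → [θ0=180°, θ1=180°, e=0]
3. extend(-1) → [θ0=180°, θ1=180°, e=0]
no other 3-command option fits: unique.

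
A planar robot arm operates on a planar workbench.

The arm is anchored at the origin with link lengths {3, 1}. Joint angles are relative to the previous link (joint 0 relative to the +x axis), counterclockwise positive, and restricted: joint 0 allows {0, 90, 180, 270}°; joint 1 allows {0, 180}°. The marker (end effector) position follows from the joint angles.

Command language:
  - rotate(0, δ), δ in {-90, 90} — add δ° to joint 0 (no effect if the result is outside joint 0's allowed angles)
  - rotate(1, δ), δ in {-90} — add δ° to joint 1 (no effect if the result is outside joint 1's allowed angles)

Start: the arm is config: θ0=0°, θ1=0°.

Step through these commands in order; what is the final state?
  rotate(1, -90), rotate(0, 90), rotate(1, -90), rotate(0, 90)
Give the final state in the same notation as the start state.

config: θ0=180°, θ1=0°

from: config: θ0=0°, θ1=0°
t=1 rotate(1, -90) ⇒ config: θ0=0°, θ1=0°
t=2 rotate(0, 90) ⇒ config: θ0=90°, θ1=0°
t=3 rotate(1, -90) ⇒ config: θ0=90°, θ1=0°
t=4 rotate(0, 90) ⇒ config: θ0=180°, θ1=0°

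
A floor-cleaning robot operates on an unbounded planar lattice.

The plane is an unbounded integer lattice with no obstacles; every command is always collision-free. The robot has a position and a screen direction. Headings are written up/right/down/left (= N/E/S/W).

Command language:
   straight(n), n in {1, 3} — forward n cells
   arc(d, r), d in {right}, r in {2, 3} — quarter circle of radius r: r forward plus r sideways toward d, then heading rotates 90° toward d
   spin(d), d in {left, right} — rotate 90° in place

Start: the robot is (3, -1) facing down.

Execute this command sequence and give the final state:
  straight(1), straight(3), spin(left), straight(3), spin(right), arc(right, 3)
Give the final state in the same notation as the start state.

(3, -8) facing left

from: (3, -1) facing down
1. straight(1) → (3, -2) facing down
2. straight(3) → (3, -5) facing down
3. spin(left) → (3, -5) facing right
4. straight(3) → (6, -5) facing right
5. spin(right) → (6, -5) facing down
6. arc(right, 3) → (3, -8) facing left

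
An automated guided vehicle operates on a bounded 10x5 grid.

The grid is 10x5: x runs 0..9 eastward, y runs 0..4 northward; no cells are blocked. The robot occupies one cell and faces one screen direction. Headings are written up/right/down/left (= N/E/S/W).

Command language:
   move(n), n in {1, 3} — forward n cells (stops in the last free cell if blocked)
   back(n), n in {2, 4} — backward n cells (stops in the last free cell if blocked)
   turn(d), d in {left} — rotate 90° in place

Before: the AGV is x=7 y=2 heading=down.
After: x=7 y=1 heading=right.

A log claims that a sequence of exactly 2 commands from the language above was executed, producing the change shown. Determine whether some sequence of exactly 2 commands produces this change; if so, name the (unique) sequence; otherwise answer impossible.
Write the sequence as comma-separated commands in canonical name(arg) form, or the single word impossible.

key: running turn(left) before move(1) would end elsewhere — order is forced
t0: x=7 y=2 heading=down
[1] after move(1): x=7 y=1 heading=down
[2] after turn(left): x=7 y=1 heading=right
no other 2-command option fits: unique.

move(1), turn(left)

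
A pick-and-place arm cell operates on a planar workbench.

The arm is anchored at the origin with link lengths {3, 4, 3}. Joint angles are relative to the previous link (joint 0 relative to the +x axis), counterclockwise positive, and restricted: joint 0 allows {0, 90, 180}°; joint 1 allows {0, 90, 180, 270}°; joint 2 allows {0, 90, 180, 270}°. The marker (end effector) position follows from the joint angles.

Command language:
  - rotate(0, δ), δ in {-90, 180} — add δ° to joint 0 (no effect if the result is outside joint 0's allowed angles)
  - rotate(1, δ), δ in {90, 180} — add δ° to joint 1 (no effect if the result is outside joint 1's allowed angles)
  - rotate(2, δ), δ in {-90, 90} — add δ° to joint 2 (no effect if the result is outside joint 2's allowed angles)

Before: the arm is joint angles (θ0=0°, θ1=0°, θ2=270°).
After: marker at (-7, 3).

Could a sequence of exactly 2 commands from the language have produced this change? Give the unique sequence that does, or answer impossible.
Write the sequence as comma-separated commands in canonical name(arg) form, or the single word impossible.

rotate(0, -90), rotate(0, 180)

key: running rotate(0, 180) before rotate(0, -90) would end elsewhere — order is forced
begin: joint angles (θ0=0°, θ1=0°, θ2=270°)
t=1 rotate(0, -90) ⇒ joint angles (θ0=0°, θ1=0°, θ2=270°)
t=2 rotate(0, 180) ⇒ joint angles (θ0=180°, θ1=0°, θ2=270°)
uniquely the one of 36 2-step routes that fits.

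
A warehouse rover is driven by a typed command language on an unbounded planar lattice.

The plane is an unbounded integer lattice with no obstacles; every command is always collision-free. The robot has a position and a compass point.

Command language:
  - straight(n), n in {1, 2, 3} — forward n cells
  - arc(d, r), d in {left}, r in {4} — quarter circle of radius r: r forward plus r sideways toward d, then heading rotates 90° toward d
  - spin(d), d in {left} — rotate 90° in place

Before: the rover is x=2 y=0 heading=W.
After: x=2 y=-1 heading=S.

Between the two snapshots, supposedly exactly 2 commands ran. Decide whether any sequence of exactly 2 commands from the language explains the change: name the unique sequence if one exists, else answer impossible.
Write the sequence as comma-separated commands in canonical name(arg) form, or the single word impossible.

spin(left), straight(1)

key: running straight(1) before spin(left) would end elsewhere — order is forced
start: x=2 y=0 heading=W
[1] after spin(left): x=2 y=0 heading=S
[2] after straight(1): x=2 y=-1 heading=S
all 25 alternatives checked — unique.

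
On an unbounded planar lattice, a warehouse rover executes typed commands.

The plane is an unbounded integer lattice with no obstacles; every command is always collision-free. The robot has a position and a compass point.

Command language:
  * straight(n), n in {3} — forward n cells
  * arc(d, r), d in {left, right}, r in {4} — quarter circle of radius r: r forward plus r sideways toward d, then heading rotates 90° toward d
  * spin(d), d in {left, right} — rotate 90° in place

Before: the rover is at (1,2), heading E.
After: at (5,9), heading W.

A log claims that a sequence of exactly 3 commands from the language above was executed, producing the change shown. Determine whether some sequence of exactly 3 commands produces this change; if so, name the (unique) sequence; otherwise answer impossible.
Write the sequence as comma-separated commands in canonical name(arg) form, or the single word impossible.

arc(left, 4), straight(3), spin(left)

key: cell and facing (now W) both changed — the 3 commands mix motion and turning
t0: at (1,2), heading E
step 1 (arc(left, 4)): at (5,6), heading N
step 2 (straight(3)): at (5,9), heading N
step 3 (spin(left)): at (5,9), heading W
all 125 alternatives checked — unique.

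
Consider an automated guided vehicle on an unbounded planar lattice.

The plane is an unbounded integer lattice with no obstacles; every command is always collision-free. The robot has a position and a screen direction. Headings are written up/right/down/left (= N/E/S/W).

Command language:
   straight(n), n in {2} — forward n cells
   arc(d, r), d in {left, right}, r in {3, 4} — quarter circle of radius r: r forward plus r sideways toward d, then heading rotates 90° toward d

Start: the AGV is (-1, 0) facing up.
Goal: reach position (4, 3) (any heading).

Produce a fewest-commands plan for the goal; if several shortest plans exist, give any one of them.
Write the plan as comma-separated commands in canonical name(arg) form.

start: (-1, 0) facing up
step 1 (arc(right, 3)): (2, 3) facing right
step 2 (straight(2)): (4, 3) facing right
nothing shorter than 2 reaches the goal.

arc(right, 3), straight(2)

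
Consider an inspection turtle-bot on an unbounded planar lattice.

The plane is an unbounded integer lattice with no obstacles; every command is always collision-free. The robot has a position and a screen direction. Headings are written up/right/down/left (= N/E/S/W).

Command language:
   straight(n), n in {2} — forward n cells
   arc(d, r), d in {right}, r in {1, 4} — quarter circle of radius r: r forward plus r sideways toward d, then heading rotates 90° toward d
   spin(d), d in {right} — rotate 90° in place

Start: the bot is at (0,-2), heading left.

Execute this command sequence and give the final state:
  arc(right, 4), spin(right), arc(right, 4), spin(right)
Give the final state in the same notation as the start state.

start: at (0,-2), heading left
[1] after arc(right, 4): at (-4,2), heading up
[2] after spin(right): at (-4,2), heading right
[3] after arc(right, 4): at (0,-2), heading down
[4] after spin(right): at (0,-2), heading left

at (0,-2), heading left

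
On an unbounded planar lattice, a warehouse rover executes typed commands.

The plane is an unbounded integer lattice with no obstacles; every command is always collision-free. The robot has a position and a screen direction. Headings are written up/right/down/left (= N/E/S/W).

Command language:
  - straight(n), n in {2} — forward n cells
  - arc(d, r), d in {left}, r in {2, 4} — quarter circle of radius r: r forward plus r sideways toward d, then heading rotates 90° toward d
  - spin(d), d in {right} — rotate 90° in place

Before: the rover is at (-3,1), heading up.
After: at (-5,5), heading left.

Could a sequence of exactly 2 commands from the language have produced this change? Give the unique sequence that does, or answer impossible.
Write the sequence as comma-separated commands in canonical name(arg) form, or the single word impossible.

straight(2), arc(left, 2)

key: running arc(left, 2) before straight(2) would end elsewhere — order is forced
initial: at (-3,1), heading up
step 1 (straight(2)): at (-3,3), heading up
step 2 (arc(left, 2)): at (-5,5), heading left
no other 2-command option fits: unique.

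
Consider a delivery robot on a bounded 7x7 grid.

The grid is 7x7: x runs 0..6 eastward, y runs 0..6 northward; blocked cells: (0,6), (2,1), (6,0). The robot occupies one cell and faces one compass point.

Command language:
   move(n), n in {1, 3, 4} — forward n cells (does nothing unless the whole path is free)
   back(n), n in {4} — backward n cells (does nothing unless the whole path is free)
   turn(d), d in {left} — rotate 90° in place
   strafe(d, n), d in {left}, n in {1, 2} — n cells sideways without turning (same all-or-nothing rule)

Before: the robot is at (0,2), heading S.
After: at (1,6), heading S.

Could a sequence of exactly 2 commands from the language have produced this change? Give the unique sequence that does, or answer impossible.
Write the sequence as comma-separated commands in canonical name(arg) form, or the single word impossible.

strafe(left, 1), back(4)

key: still facing S at the end — nothing in the sequence rotates
initial: at (0,2), heading S
t=1 strafe(left, 1) ⇒ at (1,2), heading S
t=2 back(4) ⇒ at (1,6), heading S
uniquely the one of 49 2-step routes that fits.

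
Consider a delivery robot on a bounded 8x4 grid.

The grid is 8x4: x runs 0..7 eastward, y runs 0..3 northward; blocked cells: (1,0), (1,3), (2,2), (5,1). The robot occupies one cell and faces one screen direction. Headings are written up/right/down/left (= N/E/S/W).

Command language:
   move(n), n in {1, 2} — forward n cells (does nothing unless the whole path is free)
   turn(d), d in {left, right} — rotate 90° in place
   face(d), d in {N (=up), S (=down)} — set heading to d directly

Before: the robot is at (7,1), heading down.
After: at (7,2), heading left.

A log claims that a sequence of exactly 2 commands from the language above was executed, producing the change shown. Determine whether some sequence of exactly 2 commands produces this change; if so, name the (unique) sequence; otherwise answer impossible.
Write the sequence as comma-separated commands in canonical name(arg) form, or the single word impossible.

impossible

checked all 2-command options: none fits.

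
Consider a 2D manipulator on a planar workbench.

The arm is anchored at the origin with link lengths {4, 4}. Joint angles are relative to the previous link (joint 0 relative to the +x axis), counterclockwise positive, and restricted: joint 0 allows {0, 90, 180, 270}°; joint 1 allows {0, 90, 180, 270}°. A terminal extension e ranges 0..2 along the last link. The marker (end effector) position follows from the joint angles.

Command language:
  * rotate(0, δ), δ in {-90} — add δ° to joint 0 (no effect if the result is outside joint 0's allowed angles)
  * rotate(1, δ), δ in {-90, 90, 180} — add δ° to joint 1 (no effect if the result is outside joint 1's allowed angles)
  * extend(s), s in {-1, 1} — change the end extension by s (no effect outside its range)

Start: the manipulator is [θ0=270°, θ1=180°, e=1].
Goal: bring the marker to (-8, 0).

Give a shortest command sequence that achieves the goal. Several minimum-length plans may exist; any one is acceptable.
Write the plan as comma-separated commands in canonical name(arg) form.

rotate(0, -90), rotate(1, 180), extend(-1)

from: [θ0=270°, θ1=180°, e=1]
step 1 (rotate(0, -90)): [θ0=180°, θ1=180°, e=1]
step 2 (rotate(1, 180)): [θ0=180°, θ1=0°, e=1]
step 3 (extend(-1)): [θ0=180°, θ1=0°, e=0]
nothing shorter than 3 reaches the goal.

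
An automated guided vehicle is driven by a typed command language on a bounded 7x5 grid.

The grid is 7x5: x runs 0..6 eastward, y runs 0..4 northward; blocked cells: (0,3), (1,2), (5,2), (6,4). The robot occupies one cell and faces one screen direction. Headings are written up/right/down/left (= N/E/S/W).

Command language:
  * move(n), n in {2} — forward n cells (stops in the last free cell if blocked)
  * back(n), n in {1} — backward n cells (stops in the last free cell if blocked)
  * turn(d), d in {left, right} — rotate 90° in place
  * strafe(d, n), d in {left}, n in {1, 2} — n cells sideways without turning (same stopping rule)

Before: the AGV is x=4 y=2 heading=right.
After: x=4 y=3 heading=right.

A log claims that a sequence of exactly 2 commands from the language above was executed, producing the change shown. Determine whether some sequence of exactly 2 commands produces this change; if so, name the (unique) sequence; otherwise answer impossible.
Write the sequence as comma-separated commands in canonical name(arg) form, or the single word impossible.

key: order matters: swapping move(2) and strafe(left, 1) lands elsewhere
from: x=4 y=2 heading=right
t=1 move(2) ⇒ x=4 y=2 heading=right
t=2 strafe(left, 1) ⇒ x=4 y=3 heading=right
all 36 alternatives checked — unique.

move(2), strafe(left, 1)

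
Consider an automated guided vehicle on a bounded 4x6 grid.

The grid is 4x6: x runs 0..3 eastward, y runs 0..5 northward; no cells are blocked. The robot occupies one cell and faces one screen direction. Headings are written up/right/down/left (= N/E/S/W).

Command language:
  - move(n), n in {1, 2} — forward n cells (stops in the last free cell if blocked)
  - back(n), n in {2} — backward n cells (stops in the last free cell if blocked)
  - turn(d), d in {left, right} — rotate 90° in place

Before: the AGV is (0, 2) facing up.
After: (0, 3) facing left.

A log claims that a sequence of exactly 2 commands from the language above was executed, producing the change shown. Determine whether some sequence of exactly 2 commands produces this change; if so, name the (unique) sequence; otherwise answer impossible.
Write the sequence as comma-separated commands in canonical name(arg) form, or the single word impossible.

move(1), turn(left)

key: running turn(left) before move(1) would end elsewhere — order is forced
from: (0, 2) facing up
step 1 (move(1)): (0, 3) facing up
step 2 (turn(left)): (0, 3) facing left
no other 2-command option fits: unique.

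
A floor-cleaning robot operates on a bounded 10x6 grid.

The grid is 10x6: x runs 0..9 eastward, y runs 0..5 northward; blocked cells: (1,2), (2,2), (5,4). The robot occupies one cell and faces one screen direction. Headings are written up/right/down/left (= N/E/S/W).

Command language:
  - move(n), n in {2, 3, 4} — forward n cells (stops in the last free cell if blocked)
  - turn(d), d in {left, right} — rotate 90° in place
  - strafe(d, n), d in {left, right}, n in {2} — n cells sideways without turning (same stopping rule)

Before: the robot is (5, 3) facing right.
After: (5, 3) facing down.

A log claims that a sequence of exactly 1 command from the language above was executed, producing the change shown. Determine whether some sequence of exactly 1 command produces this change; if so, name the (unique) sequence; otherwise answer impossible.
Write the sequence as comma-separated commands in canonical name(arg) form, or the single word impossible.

key: (5,3) unchanged — the single command moves nothing
t0: (5, 3) facing right
[1] after turn(right): (5, 3) facing down
all 7 alternatives checked — unique.

turn(right)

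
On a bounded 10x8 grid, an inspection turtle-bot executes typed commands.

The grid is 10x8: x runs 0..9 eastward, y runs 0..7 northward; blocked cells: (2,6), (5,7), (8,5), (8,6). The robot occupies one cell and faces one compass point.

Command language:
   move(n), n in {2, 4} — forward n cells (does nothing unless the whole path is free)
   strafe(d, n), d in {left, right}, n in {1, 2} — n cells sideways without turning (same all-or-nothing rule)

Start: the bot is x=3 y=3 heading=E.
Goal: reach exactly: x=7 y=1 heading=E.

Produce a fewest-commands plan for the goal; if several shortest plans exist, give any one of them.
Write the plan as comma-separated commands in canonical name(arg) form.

from: x=3 y=3 heading=E
t=1 strafe(right, 2) ⇒ x=3 y=1 heading=E
t=2 move(4) ⇒ x=7 y=1 heading=E
minimal: 2 command(s), checked below 2.

strafe(right, 2), move(4)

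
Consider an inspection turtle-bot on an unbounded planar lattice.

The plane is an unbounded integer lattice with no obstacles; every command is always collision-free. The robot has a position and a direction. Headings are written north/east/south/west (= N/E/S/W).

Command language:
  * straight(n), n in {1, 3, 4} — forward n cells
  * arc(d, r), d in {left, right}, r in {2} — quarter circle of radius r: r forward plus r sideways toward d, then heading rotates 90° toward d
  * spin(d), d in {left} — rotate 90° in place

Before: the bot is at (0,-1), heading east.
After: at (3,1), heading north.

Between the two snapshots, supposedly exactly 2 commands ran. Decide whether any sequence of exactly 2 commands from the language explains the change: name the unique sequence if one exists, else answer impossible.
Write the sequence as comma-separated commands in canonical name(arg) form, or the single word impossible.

straight(1), arc(left, 2)

key: cell and facing (now N) both changed — the 2 commands mix motion and turning
begin: at (0,-1), heading east
step 1 (straight(1)): at (1,-1), heading east
step 2 (arc(left, 2)): at (3,1), heading north
no other 2-command option fits: unique.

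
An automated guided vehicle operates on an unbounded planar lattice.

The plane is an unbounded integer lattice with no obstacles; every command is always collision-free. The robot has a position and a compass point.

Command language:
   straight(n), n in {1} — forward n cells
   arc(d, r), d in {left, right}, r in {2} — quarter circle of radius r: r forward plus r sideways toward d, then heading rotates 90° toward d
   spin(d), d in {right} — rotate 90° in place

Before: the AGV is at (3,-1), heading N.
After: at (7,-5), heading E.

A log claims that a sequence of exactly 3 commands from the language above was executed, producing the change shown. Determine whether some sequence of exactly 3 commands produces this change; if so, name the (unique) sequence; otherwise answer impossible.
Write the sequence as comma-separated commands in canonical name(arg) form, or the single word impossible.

spin(right), arc(right, 2), arc(left, 2)

key: position moved to (7,-5) AND the heading swung to E — translation plus rotation needed
t0: at (3,-1), heading N
1. spin(right) → at (3,-1), heading E
2. arc(right, 2) → at (5,-3), heading S
3. arc(left, 2) → at (7,-5), heading E
all 64 alternatives checked — unique.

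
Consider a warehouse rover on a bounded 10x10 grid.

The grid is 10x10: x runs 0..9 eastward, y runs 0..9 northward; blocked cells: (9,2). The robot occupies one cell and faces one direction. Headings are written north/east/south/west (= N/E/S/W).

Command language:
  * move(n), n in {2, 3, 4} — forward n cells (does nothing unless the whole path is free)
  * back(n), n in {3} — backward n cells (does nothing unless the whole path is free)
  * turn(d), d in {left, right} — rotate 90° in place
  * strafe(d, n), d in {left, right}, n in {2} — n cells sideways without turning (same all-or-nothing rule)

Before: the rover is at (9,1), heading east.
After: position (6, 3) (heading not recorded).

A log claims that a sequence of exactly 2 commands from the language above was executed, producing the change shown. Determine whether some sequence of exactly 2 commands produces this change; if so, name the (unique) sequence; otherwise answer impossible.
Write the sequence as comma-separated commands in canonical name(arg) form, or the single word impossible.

key: order matters: swapping back(3) and strafe(left, 2) lands elsewhere
initial: at (9,1), heading east
step 1 (back(3)): at (6,1), heading east
step 2 (strafe(left, 2)): at (6,3), heading east
uniquely the one of 64 2-step routes that fits.

back(3), strafe(left, 2)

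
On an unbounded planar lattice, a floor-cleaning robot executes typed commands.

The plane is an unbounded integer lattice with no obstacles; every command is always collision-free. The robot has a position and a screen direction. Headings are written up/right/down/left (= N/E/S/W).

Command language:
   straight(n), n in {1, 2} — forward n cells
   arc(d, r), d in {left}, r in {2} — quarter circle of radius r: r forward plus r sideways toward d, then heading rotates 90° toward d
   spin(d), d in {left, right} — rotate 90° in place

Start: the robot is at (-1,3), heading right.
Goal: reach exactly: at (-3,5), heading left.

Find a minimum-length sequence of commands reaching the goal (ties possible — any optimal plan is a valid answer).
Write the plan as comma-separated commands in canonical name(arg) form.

initial: at (-1,3), heading right
t=1 spin(left) ⇒ at (-1,3), heading up
t=2 arc(left, 2) ⇒ at (-3,5), heading left
minimal: 2 command(s), checked below 2.

spin(left), arc(left, 2)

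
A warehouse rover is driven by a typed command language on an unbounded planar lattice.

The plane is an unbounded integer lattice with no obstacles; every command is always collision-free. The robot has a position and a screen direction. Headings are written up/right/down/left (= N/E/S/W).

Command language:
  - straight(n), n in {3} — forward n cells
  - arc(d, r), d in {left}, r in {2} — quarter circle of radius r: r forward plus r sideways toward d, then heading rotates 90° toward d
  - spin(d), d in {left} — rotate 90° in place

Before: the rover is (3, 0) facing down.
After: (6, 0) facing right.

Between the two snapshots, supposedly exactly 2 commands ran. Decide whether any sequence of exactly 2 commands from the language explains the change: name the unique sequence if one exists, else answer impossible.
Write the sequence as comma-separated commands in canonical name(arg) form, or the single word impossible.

key: order matters: swapping spin(left) and straight(3) lands elsewhere
begin: (3, 0) facing down
[1] after spin(left): (3, 0) facing right
[2] after straight(3): (6, 0) facing right
uniquely the one of 9 2-step routes that fits.

spin(left), straight(3)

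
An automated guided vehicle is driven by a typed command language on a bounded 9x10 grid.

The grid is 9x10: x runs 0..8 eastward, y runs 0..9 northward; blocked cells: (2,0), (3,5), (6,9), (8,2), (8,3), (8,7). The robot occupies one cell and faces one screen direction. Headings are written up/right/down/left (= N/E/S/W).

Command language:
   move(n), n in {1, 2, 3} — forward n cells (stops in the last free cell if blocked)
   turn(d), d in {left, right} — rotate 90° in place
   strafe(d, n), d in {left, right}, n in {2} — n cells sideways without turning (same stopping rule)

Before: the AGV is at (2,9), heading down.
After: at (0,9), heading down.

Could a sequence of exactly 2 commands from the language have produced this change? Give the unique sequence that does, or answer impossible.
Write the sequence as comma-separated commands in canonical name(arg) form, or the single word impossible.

key: heading stays S — no command in the sequence turns
begin: at (2,9), heading down
t=1 strafe(right, 2) ⇒ at (0,9), heading down
t=2 strafe(right, 2) ⇒ at (0,9), heading down
no rival 2-sequence matches.

strafe(right, 2), strafe(right, 2)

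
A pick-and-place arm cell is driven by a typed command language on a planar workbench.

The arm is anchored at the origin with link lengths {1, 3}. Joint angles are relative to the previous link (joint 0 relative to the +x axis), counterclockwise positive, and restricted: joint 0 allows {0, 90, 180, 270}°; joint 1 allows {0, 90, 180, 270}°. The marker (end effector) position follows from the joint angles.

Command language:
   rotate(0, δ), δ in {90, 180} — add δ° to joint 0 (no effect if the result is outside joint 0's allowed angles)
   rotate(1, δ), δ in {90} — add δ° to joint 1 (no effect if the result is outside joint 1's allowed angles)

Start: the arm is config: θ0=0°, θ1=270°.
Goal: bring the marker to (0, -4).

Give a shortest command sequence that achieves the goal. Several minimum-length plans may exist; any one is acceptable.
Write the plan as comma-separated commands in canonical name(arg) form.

begin: config: θ0=0°, θ1=270°
step 1 (rotate(1, 90)): config: θ0=0°, θ1=0°
step 2 (rotate(0, 180)): config: θ0=180°, θ1=0°
step 3 (rotate(0, 90)): config: θ0=270°, θ1=0°
no 2-step plan works, so 3 is optimal.

rotate(1, 90), rotate(0, 180), rotate(0, 90)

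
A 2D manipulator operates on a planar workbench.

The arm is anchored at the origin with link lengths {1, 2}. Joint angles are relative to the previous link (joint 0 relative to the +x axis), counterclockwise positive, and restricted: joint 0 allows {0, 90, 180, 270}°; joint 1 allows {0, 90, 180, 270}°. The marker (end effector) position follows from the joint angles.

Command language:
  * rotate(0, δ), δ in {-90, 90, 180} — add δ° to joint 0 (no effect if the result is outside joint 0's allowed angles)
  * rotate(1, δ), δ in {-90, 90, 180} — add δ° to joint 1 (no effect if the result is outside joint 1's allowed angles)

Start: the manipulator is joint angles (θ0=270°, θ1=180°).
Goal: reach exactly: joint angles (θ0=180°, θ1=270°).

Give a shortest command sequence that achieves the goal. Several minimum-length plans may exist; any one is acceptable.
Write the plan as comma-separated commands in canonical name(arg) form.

rotate(1, 90), rotate(0, -90)

from: joint angles (θ0=270°, θ1=180°)
step 1 (rotate(1, 90)): joint angles (θ0=270°, θ1=270°)
step 2 (rotate(0, -90)): joint angles (θ0=180°, θ1=270°)
shorter routes all fall short; 2 is best.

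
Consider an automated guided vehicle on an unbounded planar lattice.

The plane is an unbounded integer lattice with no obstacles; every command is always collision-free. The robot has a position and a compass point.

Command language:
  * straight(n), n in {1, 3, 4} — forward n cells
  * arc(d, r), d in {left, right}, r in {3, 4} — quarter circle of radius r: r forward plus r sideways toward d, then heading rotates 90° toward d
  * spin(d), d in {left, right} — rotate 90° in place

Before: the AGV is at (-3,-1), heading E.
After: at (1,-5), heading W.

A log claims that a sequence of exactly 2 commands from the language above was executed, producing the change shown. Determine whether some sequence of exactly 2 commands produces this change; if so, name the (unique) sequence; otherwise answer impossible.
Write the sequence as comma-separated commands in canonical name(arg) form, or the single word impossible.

key: running spin(right) before arc(right, 4) would end elsewhere — order is forced
t0: at (-3,-1), heading E
t=1 arc(right, 4) ⇒ at (1,-5), heading S
t=2 spin(right) ⇒ at (1,-5), heading W
no rival 2-sequence matches.

arc(right, 4), spin(right)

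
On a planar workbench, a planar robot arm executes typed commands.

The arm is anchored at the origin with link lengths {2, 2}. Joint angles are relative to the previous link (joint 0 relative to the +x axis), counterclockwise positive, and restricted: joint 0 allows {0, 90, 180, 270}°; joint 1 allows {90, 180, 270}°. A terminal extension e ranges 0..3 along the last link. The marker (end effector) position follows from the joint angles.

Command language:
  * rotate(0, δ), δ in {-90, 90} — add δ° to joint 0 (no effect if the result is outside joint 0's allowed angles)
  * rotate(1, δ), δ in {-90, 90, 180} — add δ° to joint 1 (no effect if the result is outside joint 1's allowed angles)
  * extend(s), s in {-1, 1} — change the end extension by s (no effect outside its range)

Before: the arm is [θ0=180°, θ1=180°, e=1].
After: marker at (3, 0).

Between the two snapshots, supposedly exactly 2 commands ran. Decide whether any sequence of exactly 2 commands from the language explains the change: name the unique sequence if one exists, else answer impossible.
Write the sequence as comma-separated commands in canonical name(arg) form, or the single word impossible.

from: [θ0=180°, θ1=180°, e=1]
1. extend(1) → [θ0=180°, θ1=180°, e=2]
2. extend(1) → [θ0=180°, θ1=180°, e=3]
uniquely the one of 49 2-step routes that fits.

extend(1), extend(1)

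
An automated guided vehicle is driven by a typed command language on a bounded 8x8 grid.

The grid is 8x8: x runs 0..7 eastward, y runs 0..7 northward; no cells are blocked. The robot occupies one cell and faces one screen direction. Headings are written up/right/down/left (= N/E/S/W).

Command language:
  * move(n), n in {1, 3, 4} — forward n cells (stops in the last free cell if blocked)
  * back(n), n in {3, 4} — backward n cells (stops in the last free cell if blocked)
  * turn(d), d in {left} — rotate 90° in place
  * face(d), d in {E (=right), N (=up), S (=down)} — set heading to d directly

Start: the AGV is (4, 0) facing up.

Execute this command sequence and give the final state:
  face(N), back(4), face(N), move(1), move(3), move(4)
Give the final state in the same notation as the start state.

(4, 7) facing up

start: (4, 0) facing up
1. face(N) → (4, 0) facing up
2. back(4) → (4, 0) facing up
3. face(N) → (4, 0) facing up
4. move(1) → (4, 1) facing up
5. move(3) → (4, 4) facing up
6. move(4) → (4, 7) facing up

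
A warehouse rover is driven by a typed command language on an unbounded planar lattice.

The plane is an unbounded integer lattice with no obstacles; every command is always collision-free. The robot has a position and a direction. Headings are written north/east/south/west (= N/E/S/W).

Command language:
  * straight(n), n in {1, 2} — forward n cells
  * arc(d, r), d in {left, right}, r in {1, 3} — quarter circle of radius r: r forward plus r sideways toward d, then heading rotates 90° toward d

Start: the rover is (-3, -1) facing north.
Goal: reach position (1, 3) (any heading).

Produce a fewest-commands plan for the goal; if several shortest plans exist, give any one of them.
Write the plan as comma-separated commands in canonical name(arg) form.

t0: (-3, -1) facing north
t=1 arc(right, 3) ⇒ (0, 2) facing east
t=2 arc(left, 1) ⇒ (1, 3) facing north
minimal: 2 command(s), checked below 2.

arc(right, 3), arc(left, 1)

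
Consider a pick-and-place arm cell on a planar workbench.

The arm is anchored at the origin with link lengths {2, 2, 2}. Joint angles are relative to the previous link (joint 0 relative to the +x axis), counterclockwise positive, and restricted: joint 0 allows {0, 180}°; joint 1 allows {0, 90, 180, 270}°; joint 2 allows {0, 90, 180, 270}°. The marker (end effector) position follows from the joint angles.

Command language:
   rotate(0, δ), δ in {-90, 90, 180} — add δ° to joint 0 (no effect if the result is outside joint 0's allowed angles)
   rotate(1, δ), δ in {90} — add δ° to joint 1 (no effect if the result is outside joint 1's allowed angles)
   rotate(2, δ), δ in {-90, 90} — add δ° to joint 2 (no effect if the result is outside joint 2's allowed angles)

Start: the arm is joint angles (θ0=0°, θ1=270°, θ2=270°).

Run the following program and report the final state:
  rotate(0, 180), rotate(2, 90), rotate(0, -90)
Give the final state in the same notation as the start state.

initial: joint angles (θ0=0°, θ1=270°, θ2=270°)
1. rotate(0, 180) → joint angles (θ0=180°, θ1=270°, θ2=270°)
2. rotate(2, 90) → joint angles (θ0=180°, θ1=270°, θ2=0°)
3. rotate(0, -90) → joint angles (θ0=180°, θ1=270°, θ2=0°)

joint angles (θ0=180°, θ1=270°, θ2=0°)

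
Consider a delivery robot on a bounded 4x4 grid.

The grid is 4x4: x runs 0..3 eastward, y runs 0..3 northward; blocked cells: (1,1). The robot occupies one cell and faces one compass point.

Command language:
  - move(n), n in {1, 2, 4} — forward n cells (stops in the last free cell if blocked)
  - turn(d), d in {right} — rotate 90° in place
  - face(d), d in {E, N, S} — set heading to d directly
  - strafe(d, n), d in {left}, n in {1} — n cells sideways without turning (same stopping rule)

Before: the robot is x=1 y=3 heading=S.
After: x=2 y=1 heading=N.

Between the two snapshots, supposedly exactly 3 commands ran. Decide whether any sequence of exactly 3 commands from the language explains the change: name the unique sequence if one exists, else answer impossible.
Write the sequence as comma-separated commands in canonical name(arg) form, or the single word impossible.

strafe(left, 1), move(2), face(N)

key: running face(N) before strafe(left, 1) would end elsewhere — order is forced
initial: x=1 y=3 heading=S
t=1 strafe(left, 1) ⇒ x=2 y=3 heading=S
t=2 move(2) ⇒ x=2 y=1 heading=S
t=3 face(N) ⇒ x=2 y=1 heading=N
uniquely the one of 512 3-step routes that fits.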